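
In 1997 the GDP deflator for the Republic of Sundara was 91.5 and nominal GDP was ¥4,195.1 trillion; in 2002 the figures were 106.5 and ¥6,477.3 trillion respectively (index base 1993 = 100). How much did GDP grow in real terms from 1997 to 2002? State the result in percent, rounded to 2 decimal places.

32.65%

Real GDP 1997 = 4195.1 / 0.915 = 4584.81.
Real GDP 2002 = 6477.3 / 1.065 = 6081.97.
Real growth = 6081.97 / 4584.81 − 1 = 0.3265.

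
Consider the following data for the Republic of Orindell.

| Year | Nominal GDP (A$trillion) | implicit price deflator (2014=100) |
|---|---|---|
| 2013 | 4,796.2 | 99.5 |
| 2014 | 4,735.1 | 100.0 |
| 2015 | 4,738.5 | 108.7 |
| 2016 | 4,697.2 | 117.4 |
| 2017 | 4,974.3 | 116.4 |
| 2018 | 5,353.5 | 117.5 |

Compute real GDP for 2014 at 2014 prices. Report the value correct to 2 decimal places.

Real GDP 2014 = 4735.1 / 1.000 = 4735.10.

A$4,735.10 trillion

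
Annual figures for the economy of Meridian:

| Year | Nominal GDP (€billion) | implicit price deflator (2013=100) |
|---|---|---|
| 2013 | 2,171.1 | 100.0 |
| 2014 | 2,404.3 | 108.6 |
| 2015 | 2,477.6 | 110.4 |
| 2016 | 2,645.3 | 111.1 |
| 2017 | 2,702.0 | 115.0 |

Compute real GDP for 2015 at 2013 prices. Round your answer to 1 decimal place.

Real GDP 2015 = 2477.6 / 1.104 = 2244.20.

€2,244.2 billion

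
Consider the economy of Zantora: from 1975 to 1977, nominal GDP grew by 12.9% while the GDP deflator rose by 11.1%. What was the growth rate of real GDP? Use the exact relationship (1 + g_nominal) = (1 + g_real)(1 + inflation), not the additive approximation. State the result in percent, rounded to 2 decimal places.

(1 + g_nom) = (1 + g_real)(1 + π), so g_real = 1.1290 / 1.1110 − 1 = 0.01620.

1.62%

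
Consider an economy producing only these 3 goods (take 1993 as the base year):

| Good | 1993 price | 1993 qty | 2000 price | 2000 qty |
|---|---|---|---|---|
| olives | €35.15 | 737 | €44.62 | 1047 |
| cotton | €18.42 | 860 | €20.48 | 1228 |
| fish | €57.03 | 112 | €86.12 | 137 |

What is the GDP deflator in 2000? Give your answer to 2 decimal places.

124.44

Nominal GDP 2000 = 44.62·1047 + 20.48·1228 + 86.12·137 = 83665.02.
Real GDP 2000 (at 1993 prices) = 35.15·1047 + 18.42·1228 + 57.03·137 = 67234.92.
Deflator = Nominal/Real × 100 = 83665.02/67234.92 × 100 = 124.437.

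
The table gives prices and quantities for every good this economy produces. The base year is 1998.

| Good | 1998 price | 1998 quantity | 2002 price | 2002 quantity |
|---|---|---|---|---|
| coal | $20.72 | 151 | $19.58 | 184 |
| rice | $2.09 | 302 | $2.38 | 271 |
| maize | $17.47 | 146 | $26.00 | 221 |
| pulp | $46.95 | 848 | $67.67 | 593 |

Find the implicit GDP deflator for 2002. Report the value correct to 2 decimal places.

138.91

Nominal GDP 2002 = 19.58·184 + 2.38·271 + 26.00·221 + 67.67·593 = 50122.01.
Real GDP 2002 (at 1998 prices) = 20.72·184 + 2.09·271 + 17.47·221 + 46.95·593 = 36081.09.
Deflator = Nominal/Real × 100 = 50122.01/36081.09 × 100 = 138.915.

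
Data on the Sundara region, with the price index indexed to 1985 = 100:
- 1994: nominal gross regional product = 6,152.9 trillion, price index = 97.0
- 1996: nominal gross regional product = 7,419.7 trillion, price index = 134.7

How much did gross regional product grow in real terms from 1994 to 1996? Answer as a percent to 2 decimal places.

Deflate each year: 1994 → 6152.9/0.970 = 6343.20; 1996 → 7419.7/1.347 = 5508.31.
So real gross regional product changed by 5508.31/6343.20 − 1 = -0.1316, i.e. -13.16%.

-13.16%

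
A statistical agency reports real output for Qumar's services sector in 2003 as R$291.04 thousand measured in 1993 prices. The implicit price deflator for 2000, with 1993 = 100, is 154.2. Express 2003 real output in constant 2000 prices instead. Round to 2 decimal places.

R$448.78 thousand

Real output in 2000 prices = Real output in 1993 prices × (P_2000/P_1993) = 291.04 × 1.542 = 448.78.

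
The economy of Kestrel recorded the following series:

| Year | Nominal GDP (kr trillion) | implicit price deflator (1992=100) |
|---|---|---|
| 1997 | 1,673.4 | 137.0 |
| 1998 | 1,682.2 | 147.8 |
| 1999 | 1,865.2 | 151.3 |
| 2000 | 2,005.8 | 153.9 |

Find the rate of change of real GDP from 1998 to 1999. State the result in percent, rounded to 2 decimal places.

Real GDP 1998 = 1682.2/1.478 = 1138.16.
Real GDP 1999 = 1865.2/1.513 = 1232.78.
Change = 1232.78/1138.16 − 1 = 0.0831.

8.31%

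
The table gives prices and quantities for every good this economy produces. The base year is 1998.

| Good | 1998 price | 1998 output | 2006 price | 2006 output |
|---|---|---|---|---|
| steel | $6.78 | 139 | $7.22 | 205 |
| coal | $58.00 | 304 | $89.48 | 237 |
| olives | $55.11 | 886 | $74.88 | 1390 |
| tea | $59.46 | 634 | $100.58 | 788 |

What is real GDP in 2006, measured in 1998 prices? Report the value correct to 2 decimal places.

$138593.28

Real GDP 2006 = Σ (p_1998 × q_2006) = 6.78·205 + 58.00·237 + 55.11·1390 + 59.46·788 = 138593.28.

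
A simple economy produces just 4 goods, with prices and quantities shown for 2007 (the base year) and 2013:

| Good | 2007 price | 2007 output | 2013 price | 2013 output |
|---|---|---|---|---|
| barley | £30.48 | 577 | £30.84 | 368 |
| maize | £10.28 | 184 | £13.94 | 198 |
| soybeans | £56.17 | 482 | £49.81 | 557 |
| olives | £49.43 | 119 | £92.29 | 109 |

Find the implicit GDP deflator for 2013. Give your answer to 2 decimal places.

Nominal GDP 2013 = 30.84·368 + 13.94·198 + 49.81·557 + 92.29·109 = 51913.02.
Real GDP 2013 (at 2007 prices) = 30.48·368 + 10.28·198 + 56.17·557 + 49.43·109 = 49926.64.
Deflator = Nominal/Real × 100 = 51913.02/49926.64 × 100 = 103.979.

103.98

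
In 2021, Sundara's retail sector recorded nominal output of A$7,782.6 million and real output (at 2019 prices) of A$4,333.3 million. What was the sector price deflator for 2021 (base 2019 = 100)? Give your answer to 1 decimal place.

179.6

sector price deflator = (Nominal / Real) × 100 = 7782.6 / 4333.3 × 100 = 179.60.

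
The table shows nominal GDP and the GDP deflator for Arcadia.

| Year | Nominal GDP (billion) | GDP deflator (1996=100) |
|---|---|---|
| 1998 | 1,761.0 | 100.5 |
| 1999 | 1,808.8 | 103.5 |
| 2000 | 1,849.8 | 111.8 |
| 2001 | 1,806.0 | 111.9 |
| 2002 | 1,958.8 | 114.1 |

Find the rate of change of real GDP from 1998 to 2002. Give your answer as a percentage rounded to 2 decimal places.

Real GDP 1998 = 1761.0/1.005 = 1752.24.
Real GDP 2002 = 1958.8/1.141 = 1716.74.
Change = 1716.74/1752.24 − 1 = -0.0203.

-2.03%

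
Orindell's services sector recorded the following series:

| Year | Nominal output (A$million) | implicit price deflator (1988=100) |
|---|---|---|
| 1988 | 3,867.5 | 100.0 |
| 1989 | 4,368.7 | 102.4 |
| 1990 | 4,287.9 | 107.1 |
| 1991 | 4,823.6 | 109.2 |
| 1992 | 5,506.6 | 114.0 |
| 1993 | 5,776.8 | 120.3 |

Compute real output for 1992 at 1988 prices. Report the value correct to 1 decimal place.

Real output 1992 = 5506.6 / 1.140 = 4830.35.

A$4,830.4 million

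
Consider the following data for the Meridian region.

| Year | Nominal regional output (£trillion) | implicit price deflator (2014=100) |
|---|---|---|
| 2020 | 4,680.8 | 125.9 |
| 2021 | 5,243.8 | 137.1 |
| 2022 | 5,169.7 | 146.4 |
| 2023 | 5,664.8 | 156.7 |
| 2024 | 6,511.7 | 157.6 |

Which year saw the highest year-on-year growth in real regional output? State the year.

2021: real = 5243.8/1.371 = 3824.80; growth vs 2020 (3717.87) = 2.88%.
2022: real = 5169.7/1.464 = 3531.22; growth vs 2021 (3824.80) = -7.68%.
2023: real = 5664.8/1.567 = 3615.06; growth vs 2022 (3531.22) = 2.37%.
2024: real = 6511.7/1.576 = 4131.79; growth vs 2023 (3615.06) = 14.29%.

2024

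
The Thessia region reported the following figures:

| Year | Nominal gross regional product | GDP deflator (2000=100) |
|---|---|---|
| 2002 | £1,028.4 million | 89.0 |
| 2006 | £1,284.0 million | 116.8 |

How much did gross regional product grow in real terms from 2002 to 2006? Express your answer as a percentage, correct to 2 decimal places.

-4.86%

Deflate each year: 2002 → 1028.4/0.890 = 1155.51; 2006 → 1284.0/1.168 = 1099.32.
So real gross regional product changed by 1099.32/1155.51 − 1 = -0.0486, i.e. -4.86%.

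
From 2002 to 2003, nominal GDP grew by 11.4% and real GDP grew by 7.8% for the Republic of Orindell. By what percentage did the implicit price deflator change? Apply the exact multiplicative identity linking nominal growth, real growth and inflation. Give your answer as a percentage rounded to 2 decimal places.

3.34%

(1 + g_nom) = (1 + g_real)(1 + π), so π = 1.1140 / 1.0780 − 1 = 0.03340.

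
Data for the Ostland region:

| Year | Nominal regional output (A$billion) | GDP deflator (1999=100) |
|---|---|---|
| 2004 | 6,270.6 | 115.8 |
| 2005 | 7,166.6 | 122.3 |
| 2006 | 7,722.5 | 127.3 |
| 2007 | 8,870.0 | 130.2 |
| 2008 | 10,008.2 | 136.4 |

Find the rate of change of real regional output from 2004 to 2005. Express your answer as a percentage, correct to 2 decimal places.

Real regional output 2004 = 6270.6/1.158 = 5415.03.
Real regional output 2005 = 7166.6/1.223 = 5859.85.
Change = 5859.85/5415.03 − 1 = 0.0821.

8.21%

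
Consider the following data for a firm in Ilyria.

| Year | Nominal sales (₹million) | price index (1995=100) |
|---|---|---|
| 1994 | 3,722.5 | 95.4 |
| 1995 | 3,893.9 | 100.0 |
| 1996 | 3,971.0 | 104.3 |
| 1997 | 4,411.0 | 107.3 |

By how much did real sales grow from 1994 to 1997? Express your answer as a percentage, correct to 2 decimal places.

Real sales 1994 = 3722.5/0.954 = 3901.99.
Real sales 1997 = 4411.0/1.073 = 4110.90.
Change = 4110.90/3901.99 − 1 = 0.0535.

5.35%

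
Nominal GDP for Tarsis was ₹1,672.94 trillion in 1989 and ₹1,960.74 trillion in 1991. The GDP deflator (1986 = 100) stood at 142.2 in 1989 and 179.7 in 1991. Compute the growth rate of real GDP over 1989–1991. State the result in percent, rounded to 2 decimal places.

-7.25%

Deflate each year: 1989 → 1672.94/1.422 = 1176.47; 1991 → 1960.74/1.797 = 1091.12.
So real GDP changed by 1091.12/1176.47 − 1 = -0.0725, i.e. -7.25%.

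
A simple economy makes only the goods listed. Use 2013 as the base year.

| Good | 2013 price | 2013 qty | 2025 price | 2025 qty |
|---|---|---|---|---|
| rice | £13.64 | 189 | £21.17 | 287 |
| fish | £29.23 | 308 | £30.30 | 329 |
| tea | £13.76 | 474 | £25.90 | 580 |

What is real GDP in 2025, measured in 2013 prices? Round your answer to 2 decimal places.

Real GDP 2025 = Σ (p_2013 × q_2025) = 13.64·287 + 29.23·329 + 13.76·580 = 21512.15.

£21512.15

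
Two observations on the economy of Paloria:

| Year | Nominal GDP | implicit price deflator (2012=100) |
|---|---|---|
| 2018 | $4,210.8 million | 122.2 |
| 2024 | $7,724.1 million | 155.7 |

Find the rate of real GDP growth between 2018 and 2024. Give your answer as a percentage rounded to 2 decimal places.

Deflate each year: 2018 → 4210.8/1.222 = 3445.83; 2024 → 7724.1/1.557 = 4960.89.
So real GDP changed by 4960.89/3445.83 − 1 = 0.4397, i.e. 43.97%.

43.97%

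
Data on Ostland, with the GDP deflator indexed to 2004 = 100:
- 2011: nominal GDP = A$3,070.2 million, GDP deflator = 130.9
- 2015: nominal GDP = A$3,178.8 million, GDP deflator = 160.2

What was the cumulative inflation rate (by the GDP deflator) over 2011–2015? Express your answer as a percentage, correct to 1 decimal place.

Price-level change = 160.2 / 130.9 − 1 = 0.2238.

22.4%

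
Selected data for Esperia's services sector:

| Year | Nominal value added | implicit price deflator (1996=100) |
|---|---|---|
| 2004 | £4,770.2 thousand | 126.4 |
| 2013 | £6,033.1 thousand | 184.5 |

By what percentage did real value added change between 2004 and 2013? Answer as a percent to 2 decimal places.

-13.35%

Real value added 2004 = 4770.2 / 1.264 = 3773.89.
Real value added 2013 = 6033.1 / 1.845 = 3269.97.
Real growth = 3269.97 / 3773.89 − 1 = -0.1335.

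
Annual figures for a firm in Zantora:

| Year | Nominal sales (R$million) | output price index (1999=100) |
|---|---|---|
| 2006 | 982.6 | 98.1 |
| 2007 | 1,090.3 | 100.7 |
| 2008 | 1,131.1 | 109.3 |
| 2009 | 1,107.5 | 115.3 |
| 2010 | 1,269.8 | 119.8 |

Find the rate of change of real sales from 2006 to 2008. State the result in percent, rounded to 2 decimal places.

Real sales 2006 = 982.6/0.981 = 1001.63.
Real sales 2008 = 1131.1/1.093 = 1034.86.
Change = 1034.86/1001.63 − 1 = 0.0332.

3.32%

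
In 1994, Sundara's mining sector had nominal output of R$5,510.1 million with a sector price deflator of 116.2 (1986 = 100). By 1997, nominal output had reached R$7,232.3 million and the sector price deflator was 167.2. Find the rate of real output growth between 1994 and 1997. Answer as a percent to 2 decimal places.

-8.78%

Deflate each year: 1994 → 5510.1/1.162 = 4741.91; 1997 → 7232.3/1.672 = 4325.54.
So real output changed by 4325.54/4741.91 − 1 = -0.0878, i.e. -8.78%.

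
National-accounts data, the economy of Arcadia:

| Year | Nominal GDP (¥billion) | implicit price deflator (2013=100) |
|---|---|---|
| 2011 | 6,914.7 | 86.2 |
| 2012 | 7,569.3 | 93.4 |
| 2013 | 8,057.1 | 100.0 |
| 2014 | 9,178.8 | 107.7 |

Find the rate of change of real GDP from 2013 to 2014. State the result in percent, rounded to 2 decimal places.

Real GDP 2013 = 8057.1/1.000 = 8057.10.
Real GDP 2014 = 9178.8/1.077 = 8522.56.
Change = 8522.56/8057.10 − 1 = 0.0578.

5.78%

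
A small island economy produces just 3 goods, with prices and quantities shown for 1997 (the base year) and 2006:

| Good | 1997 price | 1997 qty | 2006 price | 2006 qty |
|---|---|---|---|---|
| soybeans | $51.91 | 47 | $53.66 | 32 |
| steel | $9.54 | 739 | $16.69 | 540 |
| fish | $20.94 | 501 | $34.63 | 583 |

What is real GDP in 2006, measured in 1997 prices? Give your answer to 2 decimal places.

Real GDP 2006 = Σ (p_1997 × q_2006) = 51.91·32 + 9.54·540 + 20.94·583 = 19020.74.

$19020.74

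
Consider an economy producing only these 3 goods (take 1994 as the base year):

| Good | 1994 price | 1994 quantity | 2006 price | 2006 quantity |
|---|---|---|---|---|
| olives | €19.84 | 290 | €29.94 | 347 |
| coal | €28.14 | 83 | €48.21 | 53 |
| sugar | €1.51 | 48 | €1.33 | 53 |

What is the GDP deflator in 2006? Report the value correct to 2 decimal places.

153.91

Nominal GDP 2006 = 29.94·347 + 48.21·53 + 1.33·53 = 13014.80.
Real GDP 2006 (at 1994 prices) = 19.84·347 + 28.14·53 + 1.51·53 = 8455.93.
Deflator = Nominal/Real × 100 = 13014.80/8455.93 × 100 = 153.913.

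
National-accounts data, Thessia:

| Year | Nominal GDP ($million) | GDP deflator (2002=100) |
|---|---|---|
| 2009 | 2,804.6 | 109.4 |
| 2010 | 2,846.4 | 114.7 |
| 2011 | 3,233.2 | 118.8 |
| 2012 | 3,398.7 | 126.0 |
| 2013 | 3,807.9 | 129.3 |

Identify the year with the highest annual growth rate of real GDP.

2011

2010: real = 2846.4/1.147 = 2481.60; growth vs 2009 (2563.62) = -3.20%.
2011: real = 3233.2/1.188 = 2721.55; growth vs 2010 (2481.60) = 9.67%.
2012: real = 3398.7/1.260 = 2697.38; growth vs 2011 (2721.55) = -0.89%.
2013: real = 3807.9/1.293 = 2945.01; growth vs 2012 (2697.38) = 9.18%.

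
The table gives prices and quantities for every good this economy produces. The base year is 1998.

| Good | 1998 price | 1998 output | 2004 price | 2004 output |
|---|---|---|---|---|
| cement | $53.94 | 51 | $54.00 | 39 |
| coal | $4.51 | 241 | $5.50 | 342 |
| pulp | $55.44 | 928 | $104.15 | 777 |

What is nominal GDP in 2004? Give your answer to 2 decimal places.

Nominal GDP 2004 = Σ (p_2004 × q_2004) = 54.00·39 + 5.50·342 + 104.15·777 = 84911.55.

$84911.55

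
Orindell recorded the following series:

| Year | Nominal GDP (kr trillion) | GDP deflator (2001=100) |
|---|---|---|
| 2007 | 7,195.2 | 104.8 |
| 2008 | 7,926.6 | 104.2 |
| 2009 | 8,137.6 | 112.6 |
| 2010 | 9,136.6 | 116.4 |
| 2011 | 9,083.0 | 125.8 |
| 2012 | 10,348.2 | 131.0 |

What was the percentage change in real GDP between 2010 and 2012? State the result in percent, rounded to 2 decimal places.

0.64%

Real GDP 2010 = 9136.6/1.164 = 7849.31.
Real GDP 2012 = 10348.2/1.310 = 7899.39.
Change = 7899.39/7849.31 − 1 = 0.0064.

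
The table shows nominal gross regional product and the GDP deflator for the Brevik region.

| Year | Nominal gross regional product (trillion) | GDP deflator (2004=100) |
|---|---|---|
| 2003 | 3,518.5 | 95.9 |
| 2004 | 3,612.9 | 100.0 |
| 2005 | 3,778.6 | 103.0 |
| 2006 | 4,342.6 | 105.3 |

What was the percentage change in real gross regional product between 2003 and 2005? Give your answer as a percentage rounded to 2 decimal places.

Real gross regional product 2003 = 3518.5/0.959 = 3668.93.
Real gross regional product 2005 = 3778.6/1.030 = 3668.54.
Change = 3668.54/3668.93 − 1 = -0.0001.

-0.01%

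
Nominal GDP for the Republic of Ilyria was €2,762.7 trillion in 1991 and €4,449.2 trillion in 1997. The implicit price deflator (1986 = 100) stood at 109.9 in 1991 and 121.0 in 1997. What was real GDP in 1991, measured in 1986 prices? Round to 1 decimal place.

Real GDP = Nominal / (implicit price deflator/100) = 2762.7 / 1.099 = 2513.83.

€2,513.8 trillion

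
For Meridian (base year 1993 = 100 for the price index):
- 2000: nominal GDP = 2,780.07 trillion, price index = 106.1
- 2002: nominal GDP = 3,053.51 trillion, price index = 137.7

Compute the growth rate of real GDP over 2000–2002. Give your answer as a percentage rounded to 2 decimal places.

-15.37%

Real GDP 2000 = 2780.07 / 1.061 = 2620.24.
Real GDP 2002 = 3053.51 / 1.377 = 2217.51.
Real growth = 2217.51 / 2620.24 − 1 = -0.1537.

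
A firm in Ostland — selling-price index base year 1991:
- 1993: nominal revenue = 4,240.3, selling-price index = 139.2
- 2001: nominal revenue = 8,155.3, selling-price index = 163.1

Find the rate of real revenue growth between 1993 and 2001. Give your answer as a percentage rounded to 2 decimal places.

64.15%

Real revenue 1993 = 4240.3 / 1.392 = 3046.19.
Real revenue 2001 = 8155.3 / 1.631 = 5000.18.
Real growth = 5000.18 / 3046.19 − 1 = 0.6415.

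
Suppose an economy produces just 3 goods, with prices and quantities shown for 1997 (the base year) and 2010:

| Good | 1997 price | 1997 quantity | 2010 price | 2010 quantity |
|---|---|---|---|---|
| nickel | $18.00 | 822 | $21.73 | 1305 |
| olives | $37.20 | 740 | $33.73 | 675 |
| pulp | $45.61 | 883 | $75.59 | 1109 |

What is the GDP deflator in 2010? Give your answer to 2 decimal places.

136.07

Nominal GDP 2010 = 21.73·1305 + 33.73·675 + 75.59·1109 = 134954.71.
Real GDP 2010 (at 1997 prices) = 18.00·1305 + 37.20·675 + 45.61·1109 = 99181.49.
Deflator = Nominal/Real × 100 = 134954.71/99181.49 × 100 = 136.068.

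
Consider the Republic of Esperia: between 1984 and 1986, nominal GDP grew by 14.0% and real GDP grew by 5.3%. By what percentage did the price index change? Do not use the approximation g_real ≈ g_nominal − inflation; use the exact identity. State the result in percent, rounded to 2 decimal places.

8.26%

(1 + g_nom) = (1 + g_real)(1 + π), so π = 1.1400 / 1.0530 − 1 = 0.08262.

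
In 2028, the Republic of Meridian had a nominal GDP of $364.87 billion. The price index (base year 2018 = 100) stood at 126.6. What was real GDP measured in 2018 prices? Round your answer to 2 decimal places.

Real GDP = Nominal / (price index/100) = 364.87 / 1.266 = 288.21.

$288.21 billion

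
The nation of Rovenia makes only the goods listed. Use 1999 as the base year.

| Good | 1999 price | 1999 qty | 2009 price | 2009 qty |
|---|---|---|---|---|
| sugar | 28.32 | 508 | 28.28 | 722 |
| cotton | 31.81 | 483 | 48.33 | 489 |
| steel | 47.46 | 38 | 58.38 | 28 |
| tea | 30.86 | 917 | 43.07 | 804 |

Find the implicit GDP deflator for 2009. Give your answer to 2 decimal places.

129.24

Nominal GDP 2009 = 28.28·722 + 48.33·489 + 58.38·28 + 43.07·804 = 80314.45.
Real GDP 2009 (at 1999 prices) = 28.32·722 + 31.81·489 + 47.46·28 + 30.86·804 = 62142.45.
Deflator = Nominal/Real × 100 = 80314.45/62142.45 × 100 = 129.242.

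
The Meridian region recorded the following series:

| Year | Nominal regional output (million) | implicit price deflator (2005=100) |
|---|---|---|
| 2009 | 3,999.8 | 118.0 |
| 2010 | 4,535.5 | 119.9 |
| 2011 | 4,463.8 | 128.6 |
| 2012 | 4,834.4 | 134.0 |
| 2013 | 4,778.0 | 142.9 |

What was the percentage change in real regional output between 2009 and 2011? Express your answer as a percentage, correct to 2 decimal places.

Real regional output 2009 = 3999.8/1.180 = 3389.66.
Real regional output 2011 = 4463.8/1.286 = 3471.07.
Change = 3471.07/3389.66 − 1 = 0.0240.

2.40%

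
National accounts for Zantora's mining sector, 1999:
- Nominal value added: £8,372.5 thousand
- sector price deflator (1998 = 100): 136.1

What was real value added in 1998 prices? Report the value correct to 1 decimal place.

£6,151.7 thousand

Real value added = Nominal / (sector price deflator/100) = 8372.5 / 1.361 = 6151.73.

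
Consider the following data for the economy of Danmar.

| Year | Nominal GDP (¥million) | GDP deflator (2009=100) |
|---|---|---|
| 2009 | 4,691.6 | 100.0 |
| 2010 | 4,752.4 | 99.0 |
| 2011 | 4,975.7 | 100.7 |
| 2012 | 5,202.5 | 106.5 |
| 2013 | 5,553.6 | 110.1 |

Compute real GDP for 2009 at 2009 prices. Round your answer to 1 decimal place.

¥4,691.6 million

Real GDP 2009 = 4691.6 / 1.000 = 4691.60.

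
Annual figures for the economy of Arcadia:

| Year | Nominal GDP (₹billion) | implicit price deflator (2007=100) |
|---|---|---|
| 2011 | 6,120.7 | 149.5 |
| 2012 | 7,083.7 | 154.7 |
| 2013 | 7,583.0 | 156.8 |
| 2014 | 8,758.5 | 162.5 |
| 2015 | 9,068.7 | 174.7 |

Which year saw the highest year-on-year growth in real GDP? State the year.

2012: real = 7083.7/1.547 = 4578.99; growth vs 2011 (4094.11) = 11.84%.
2013: real = 7583.0/1.568 = 4836.10; growth vs 2012 (4578.99) = 5.61%.
2014: real = 8758.5/1.625 = 5389.85; growth vs 2013 (4836.10) = 11.45%.
2015: real = 9068.7/1.747 = 5191.01; growth vs 2014 (5389.85) = -3.69%.

2012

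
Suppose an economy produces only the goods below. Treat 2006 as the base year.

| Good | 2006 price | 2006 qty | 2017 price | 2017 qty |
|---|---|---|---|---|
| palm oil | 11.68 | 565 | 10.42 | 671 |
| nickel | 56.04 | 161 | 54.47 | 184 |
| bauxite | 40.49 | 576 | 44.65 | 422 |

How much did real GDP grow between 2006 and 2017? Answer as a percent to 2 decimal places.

-9.52%

Real GDP 2006 = Nominal GDP 2006 = 11.68·565 + 56.04·161 + 40.49·576 = 38943.88.
Real GDP 2017 (at 2006 prices) = 11.68·671 + 56.04·184 + 40.49·422 = 35235.42.
Real growth = 35235.42/38943.88 − 1 = -0.0952.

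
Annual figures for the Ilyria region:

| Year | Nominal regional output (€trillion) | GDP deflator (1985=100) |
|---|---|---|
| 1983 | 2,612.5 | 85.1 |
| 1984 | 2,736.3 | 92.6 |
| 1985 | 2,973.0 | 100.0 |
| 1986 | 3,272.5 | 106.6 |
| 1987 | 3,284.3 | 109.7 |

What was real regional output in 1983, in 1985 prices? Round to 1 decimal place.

€3,069.9 trillion

Real regional output 1983 = 2612.5 / 0.851 = 3069.92.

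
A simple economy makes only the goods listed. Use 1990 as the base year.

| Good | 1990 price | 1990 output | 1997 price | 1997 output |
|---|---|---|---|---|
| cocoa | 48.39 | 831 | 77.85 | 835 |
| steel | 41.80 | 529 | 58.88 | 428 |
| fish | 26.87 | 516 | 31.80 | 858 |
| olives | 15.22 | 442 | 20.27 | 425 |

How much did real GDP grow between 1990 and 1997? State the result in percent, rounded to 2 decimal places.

5.91%

Real GDP 1990 = Nominal GDP 1990 = 48.39·831 + 41.80·529 + 26.87·516 + 15.22·442 = 82916.45.
Real GDP 1997 (at 1990 prices) = 48.39·835 + 41.80·428 + 26.87·858 + 15.22·425 = 87819.01.
Real growth = 87819.01/82916.45 − 1 = 0.0591.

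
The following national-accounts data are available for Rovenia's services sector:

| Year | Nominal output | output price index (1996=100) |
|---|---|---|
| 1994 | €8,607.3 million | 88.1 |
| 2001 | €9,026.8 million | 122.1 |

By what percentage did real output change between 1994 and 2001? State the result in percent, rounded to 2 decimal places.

-24.33%

Real output 1994 = 8607.3 / 0.881 = 9769.92.
Real output 2001 = 9026.8 / 1.221 = 7392.96.
Real growth = 7392.96 / 9769.92 − 1 = -0.2433.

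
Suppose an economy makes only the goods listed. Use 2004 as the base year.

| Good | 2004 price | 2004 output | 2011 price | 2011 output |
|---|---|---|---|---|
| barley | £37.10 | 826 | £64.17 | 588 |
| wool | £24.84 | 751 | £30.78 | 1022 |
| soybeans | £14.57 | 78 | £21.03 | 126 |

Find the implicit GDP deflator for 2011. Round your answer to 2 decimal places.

146.50

Nominal GDP 2011 = 64.17·588 + 30.78·1022 + 21.03·126 = 71838.90.
Real GDP 2011 (at 2004 prices) = 37.10·588 + 24.84·1022 + 14.57·126 = 49037.10.
Deflator = Nominal/Real × 100 = 71838.90/49037.10 × 100 = 146.499.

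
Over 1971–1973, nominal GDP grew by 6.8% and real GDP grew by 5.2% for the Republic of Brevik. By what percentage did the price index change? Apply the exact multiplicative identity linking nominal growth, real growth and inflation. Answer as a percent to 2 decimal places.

1.52%

(1 + g_nom) = (1 + g_real)(1 + π), so π = 1.0680 / 1.0520 − 1 = 0.01521.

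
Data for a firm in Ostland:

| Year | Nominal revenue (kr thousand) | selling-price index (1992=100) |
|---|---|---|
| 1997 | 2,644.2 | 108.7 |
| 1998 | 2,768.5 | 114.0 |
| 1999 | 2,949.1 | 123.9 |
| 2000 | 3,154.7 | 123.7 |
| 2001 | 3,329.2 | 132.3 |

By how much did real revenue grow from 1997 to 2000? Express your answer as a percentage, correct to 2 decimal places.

Real revenue 1997 = 2644.2/1.087 = 2432.57.
Real revenue 2000 = 3154.7/1.237 = 2550.28.
Change = 2550.28/2432.57 − 1 = 0.0484.

4.84%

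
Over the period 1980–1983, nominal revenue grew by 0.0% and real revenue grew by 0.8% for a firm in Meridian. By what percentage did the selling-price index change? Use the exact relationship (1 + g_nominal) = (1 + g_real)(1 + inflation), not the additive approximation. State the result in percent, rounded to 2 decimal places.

-0.79%

(1 + g_nom) = (1 + g_real)(1 + π), so π = 1.0000 / 1.0080 − 1 = -0.00794.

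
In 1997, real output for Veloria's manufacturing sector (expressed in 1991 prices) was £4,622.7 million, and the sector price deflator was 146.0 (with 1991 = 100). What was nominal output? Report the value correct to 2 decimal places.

Nominal output = Real × (sector price deflator/100) = 4622.7 × 1.460 = 6749.14.

£6,749.14 million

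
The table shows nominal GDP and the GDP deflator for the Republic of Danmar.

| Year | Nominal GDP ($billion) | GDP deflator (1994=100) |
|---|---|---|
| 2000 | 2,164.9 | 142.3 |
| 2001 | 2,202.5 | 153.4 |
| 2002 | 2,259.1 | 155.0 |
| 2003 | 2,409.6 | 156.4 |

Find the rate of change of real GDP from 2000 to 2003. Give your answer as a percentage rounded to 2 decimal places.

Real GDP 2000 = 2164.9/1.423 = 1521.36.
Real GDP 2003 = 2409.6/1.564 = 1540.66.
Change = 1540.66/1521.36 − 1 = 0.0127.

1.27%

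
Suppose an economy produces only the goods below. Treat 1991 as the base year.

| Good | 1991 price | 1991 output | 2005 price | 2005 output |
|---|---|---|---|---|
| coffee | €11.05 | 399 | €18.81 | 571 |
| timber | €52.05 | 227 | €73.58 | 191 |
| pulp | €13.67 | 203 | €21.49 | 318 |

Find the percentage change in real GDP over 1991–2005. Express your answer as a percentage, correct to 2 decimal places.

8.42%

Real GDP 1991 = Nominal GDP 1991 = 11.05·399 + 52.05·227 + 13.67·203 = 18999.31.
Real GDP 2005 (at 1991 prices) = 11.05·571 + 52.05·191 + 13.67·318 = 20598.16.
Real growth = 20598.16/18999.31 − 1 = 0.0842.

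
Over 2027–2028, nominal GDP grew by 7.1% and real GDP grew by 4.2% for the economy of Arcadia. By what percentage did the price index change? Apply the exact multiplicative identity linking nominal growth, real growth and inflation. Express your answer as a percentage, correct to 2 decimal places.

(1 + g_nom) = (1 + g_real)(1 + π), so π = 1.0710 / 1.0420 − 1 = 0.02783.

2.78%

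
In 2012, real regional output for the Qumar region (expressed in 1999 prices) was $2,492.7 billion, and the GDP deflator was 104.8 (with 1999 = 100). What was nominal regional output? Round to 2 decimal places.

Nominal regional output = Real × (GDP deflator/100) = 2492.7 × 1.048 = 2612.35.

$2,612.35 billion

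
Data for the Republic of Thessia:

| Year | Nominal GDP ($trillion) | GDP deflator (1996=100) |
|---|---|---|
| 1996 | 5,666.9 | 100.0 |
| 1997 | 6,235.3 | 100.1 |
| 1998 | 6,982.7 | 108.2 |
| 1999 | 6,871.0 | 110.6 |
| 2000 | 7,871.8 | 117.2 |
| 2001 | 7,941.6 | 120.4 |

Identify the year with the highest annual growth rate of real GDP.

1997: real = 6235.3/1.001 = 6229.07; growth vs 1996 (5666.90) = 9.92%.
1998: real = 6982.7/1.082 = 6453.51; growth vs 1997 (6229.07) = 3.60%.
1999: real = 6871.0/1.106 = 6212.48; growth vs 1998 (6453.51) = -3.73%.
2000: real = 7871.8/1.172 = 6716.55; growth vs 1999 (6212.48) = 8.11%.
2001: real = 7941.6/1.204 = 6596.01; growth vs 2000 (6716.55) = -1.79%.

1997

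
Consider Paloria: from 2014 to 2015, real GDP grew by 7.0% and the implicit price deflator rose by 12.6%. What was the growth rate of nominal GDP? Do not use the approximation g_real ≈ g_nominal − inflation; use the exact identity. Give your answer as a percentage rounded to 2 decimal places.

20.48%

(1 + g_nom) = (1 + g_real)(1 + π) = 1.0700 × 1.1260 = 1.20482.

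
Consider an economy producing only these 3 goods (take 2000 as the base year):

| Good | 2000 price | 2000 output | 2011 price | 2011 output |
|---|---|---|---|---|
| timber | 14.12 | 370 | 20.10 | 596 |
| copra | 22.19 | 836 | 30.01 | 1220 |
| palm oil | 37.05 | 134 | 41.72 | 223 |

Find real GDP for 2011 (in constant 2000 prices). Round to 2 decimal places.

Real GDP 2011 = Σ (p_2000 × q_2011) = 14.12·596 + 22.19·1220 + 37.05·223 = 43749.47.

43749.47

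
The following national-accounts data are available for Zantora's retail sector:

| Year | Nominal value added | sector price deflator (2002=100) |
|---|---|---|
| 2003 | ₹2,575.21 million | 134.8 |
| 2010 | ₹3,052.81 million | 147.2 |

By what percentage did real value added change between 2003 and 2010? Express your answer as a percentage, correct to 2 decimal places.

Deflate each year: 2003 → 2575.21/1.348 = 1910.39; 2010 → 3052.81/1.472 = 2073.92.
So real value added changed by 2073.92/1910.39 − 1 = 0.0856, i.e. 8.56%.

8.56%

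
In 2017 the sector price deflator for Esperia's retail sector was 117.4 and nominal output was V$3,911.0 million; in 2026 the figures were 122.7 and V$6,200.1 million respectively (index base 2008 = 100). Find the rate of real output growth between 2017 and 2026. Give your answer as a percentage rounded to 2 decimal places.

Deflate each year: 2017 → 3911.0/1.174 = 3331.35; 2026 → 6200.1/1.227 = 5053.06.
So real output changed by 5053.06/3331.35 − 1 = 0.5168, i.e. 51.68%.

51.68%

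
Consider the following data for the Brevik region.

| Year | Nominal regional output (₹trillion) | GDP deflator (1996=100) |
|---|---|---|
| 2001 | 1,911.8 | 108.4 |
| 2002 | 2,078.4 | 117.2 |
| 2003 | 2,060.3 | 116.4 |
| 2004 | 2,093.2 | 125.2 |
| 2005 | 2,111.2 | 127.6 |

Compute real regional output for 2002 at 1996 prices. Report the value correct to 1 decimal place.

₹1,773.4 trillion

Real regional output 2002 = 2078.4 / 1.172 = 1773.38.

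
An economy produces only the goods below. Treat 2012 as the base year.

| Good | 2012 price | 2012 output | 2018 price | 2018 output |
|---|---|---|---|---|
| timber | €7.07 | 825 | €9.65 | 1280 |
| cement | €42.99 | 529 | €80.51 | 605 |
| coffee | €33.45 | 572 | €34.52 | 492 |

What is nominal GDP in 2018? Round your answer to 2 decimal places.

€78044.39

Nominal GDP 2018 = Σ (p_2018 × q_2018) = 9.65·1280 + 80.51·605 + 34.52·492 = 78044.39.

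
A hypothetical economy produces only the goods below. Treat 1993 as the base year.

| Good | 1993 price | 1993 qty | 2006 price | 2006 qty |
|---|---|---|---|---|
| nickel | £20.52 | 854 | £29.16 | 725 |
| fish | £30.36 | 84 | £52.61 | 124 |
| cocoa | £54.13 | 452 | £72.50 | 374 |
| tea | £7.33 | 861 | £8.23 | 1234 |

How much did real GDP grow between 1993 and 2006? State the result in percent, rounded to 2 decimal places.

-5.74%

Real GDP 1993 = Nominal GDP 1993 = 20.52·854 + 30.36·84 + 54.13·452 + 7.33·861 = 50852.21.
Real GDP 2006 (at 1993 prices) = 20.52·725 + 30.36·124 + 54.13·374 + 7.33·1234 = 47931.48.
Real growth = 47931.48/50852.21 − 1 = -0.0574.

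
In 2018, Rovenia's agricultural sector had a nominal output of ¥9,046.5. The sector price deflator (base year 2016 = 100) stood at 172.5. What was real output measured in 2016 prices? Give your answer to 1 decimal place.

Real output = Nominal / (sector price deflator/100) = 9046.5 / 1.725 = 5244.35.

¥5,244.3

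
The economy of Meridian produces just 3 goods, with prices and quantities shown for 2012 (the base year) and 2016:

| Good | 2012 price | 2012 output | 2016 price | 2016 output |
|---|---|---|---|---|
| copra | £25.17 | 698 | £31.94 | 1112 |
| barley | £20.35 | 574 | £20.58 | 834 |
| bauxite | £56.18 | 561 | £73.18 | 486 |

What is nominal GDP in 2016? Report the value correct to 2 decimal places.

£88246.48

Nominal GDP 2016 = Σ (p_2016 × q_2016) = 31.94·1112 + 20.58·834 + 73.18·486 = 88246.48.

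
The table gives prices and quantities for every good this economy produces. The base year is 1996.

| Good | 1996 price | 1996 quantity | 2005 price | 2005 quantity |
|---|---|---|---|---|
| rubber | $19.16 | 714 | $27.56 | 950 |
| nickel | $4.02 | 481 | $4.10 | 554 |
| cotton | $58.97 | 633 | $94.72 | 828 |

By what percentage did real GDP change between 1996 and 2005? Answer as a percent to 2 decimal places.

Real GDP 1996 = Nominal GDP 1996 = 19.16·714 + 4.02·481 + 58.97·633 = 52941.87.
Real GDP 2005 (at 1996 prices) = 19.16·950 + 4.02·554 + 58.97·828 = 69256.24.
Real growth = 69256.24/52941.87 − 1 = 0.3082.

30.82%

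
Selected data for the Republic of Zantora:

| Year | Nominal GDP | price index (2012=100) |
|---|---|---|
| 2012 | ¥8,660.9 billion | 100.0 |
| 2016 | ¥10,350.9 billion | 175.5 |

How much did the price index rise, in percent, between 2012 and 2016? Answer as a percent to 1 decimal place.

75.5%

Price-level change = 175.5 / 100.0 − 1 = 0.7550.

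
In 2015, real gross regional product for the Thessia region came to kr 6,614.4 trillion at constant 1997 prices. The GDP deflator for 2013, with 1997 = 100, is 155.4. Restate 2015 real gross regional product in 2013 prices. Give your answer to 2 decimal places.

kr 10,278.78 trillion

Real gross regional product in 2013 prices = Real gross regional product in 1997 prices × (P_2013/P_1997) = 6614.4 × 1.554 = 10278.78.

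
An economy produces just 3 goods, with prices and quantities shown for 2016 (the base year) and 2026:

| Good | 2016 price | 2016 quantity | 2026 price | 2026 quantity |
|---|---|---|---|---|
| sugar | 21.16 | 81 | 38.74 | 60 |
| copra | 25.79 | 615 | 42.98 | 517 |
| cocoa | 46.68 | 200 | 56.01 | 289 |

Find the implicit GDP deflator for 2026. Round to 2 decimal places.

Nominal GDP 2026 = 38.74·60 + 42.98·517 + 56.01·289 = 40731.95.
Real GDP 2026 (at 2016 prices) = 21.16·60 + 25.79·517 + 46.68·289 = 28093.55.
Deflator = Nominal/Real × 100 = 40731.95/28093.55 × 100 = 144.987.

144.99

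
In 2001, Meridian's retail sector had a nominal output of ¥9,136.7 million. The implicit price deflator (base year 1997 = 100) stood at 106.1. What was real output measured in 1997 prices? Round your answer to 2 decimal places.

Real output = Nominal / (implicit price deflator/100) = 9136.7 / 1.061 = 8611.40.

¥8,611.40 million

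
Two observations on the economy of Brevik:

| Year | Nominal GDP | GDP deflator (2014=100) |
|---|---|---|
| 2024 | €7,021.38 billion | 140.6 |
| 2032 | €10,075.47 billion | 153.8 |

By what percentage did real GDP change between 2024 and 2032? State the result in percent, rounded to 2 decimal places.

Deflate each year: 2024 → 7021.38/1.406 = 4993.87; 2032 → 10075.47/1.538 = 6551.02.
So real GDP changed by 6551.02/4993.87 − 1 = 0.3118, i.e. 31.18%.

31.18%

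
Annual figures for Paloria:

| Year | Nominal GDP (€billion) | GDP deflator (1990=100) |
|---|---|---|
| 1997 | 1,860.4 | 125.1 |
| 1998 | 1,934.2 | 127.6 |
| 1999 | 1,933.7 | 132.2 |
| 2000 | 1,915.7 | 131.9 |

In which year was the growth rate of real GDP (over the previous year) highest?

1998

1998: real = 1934.2/1.276 = 1515.83; growth vs 1997 (1487.13) = 1.93%.
1999: real = 1933.7/1.322 = 1462.71; growth vs 1998 (1515.83) = -3.50%.
2000: real = 1915.7/1.319 = 1452.39; growth vs 1999 (1462.71) = -0.71%.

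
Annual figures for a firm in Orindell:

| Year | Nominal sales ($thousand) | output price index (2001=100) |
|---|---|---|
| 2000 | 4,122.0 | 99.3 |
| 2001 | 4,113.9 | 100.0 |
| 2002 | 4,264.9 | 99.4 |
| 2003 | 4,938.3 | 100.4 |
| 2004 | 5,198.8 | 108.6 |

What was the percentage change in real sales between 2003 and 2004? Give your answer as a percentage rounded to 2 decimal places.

Real sales 2003 = 4938.3/1.004 = 4918.63.
Real sales 2004 = 5198.8/1.086 = 4787.11.
Change = 4787.11/4918.63 − 1 = -0.0267.

-2.67%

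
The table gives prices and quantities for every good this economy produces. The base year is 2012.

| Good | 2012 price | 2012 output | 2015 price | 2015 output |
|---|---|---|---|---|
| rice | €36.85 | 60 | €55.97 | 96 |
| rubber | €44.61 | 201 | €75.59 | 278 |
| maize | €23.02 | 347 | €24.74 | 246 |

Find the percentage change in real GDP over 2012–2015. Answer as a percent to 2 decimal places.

12.71%

Real GDP 2012 = Nominal GDP 2012 = 36.85·60 + 44.61·201 + 23.02·347 = 19165.55.
Real GDP 2015 (at 2012 prices) = 36.85·96 + 44.61·278 + 23.02·246 = 21602.10.
Real growth = 21602.10/19165.55 − 1 = 0.1271.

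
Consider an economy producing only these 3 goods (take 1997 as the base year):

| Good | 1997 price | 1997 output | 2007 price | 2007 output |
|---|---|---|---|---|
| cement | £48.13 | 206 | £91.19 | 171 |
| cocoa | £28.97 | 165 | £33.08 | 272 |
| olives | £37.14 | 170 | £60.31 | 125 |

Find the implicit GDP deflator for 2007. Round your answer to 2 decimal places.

154.82

Nominal GDP 2007 = 91.19·171 + 33.08·272 + 60.31·125 = 32130.00.
Real GDP 2007 (at 1997 prices) = 48.13·171 + 28.97·272 + 37.14·125 = 20752.57.
Deflator = Nominal/Real × 100 = 32130.00/20752.57 × 100 = 154.824.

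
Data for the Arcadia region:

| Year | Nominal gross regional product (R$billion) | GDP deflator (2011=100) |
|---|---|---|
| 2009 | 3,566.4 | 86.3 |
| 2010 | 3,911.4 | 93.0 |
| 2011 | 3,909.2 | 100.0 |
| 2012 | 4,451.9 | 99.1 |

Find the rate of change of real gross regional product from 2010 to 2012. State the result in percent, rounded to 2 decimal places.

Real gross regional product 2010 = 3911.4/0.930 = 4205.81.
Real gross regional product 2012 = 4451.9/0.991 = 4492.33.
Change = 4492.33/4205.81 − 1 = 0.0681.

6.81%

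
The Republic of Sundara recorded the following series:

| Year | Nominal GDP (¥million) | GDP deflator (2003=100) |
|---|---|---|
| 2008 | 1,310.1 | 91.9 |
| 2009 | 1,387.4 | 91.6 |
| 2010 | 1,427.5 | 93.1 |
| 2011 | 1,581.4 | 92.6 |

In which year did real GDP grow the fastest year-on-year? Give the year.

2011

2009: real = 1387.4/0.916 = 1514.63; growth vs 2008 (1425.57) = 6.25%.
2010: real = 1427.5/0.931 = 1533.30; growth vs 2009 (1514.63) = 1.23%.
2011: real = 1581.4/0.926 = 1707.78; growth vs 2010 (1533.30) = 11.38%.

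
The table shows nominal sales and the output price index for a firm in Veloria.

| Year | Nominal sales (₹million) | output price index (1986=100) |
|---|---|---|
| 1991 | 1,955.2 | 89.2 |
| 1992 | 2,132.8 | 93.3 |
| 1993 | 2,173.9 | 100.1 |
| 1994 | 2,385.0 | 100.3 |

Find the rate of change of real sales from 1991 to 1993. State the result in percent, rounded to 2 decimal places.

-0.92%

Real sales 1991 = 1955.2/0.892 = 2191.93.
Real sales 1993 = 2173.9/1.001 = 2171.73.
Change = 2171.73/2191.93 − 1 = -0.0092.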